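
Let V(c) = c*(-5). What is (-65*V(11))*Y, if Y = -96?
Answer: -343200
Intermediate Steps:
V(c) = -5*c
(-65*V(11))*Y = -(-325)*11*(-96) = -65*(-55)*(-96) = 3575*(-96) = -343200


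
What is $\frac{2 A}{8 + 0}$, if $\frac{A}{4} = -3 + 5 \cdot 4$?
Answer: $17$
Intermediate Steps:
$A = 68$ ($A = 4 \left(-3 + 5 \cdot 4\right) = 4 \left(-3 + 20\right) = 4 \cdot 17 = 68$)
$\frac{2 A}{8 + 0} = \frac{2 \cdot 68}{8 + 0} = \frac{136}{8} = 136 \cdot \frac{1}{8} = 17$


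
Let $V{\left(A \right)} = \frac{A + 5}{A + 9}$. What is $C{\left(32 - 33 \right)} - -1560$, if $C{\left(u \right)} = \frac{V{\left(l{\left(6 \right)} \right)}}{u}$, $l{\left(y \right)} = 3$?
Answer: $\frac{4678}{3} \approx 1559.3$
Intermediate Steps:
$V{\left(A \right)} = \frac{5 + A}{9 + A}$
$C{\left(u \right)} = \frac{2}{3 u}$ ($C{\left(u \right)} = \frac{\frac{1}{9 + 3} \left(5 + 3\right)}{u} = \frac{\frac{1}{12} \cdot 8}{u} = \frac{2}{3 u}$)
$C{\left(32 - 33 \right)} - -1560 = \frac{2}{3 \left(32 - 33\right)} - -1560 = \frac{2}{3 \left(-1\right)} + 1560 = \frac{2}{3} \left(-1\right) + 1560 = - \frac{2}{3} + 1560 = \frac{4678}{3}$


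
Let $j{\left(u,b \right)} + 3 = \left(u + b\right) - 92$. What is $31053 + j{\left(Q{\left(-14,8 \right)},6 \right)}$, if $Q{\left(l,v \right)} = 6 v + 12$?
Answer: $31024$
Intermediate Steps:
$Q{\left(l,v \right)} = 12 + 6 v$
$j{\left(u,b \right)} = -95 + b + u$ ($j{\left(u,b \right)} = -3 - \left(92 - b - u\right) = -3 + \left(-92 + b + u\right) = -95 + b + u$)
$31053 + j{\left(Q{\left(-14,8 \right)},6 \right)} = 31053 + \left(-95 + 6 + \left(12 + 6 \cdot 8\right)\right) = 31053 + \left(-95 + 6 + \left(12 + 48\right)\right) = 31053 + \left(-95 + 6 + 60\right) = 31053 - 29 = 31024$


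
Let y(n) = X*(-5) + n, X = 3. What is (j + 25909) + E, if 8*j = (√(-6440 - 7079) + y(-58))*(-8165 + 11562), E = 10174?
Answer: 40683/8 + 3397*I*√13519/8 ≈ 5085.4 + 49372.0*I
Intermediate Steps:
y(n) = -15 + n (y(n) = 3*(-5) + n = -15 + n)
j = -247981/8 + 3397*I*√13519/8 (j = ((√(-6440 - 7079) + (-15 - 58))*(-8165 + 11562))/8 = ((√(-13519) - 73)*3397)/8 = ((I*√13519 - 73)*3397)/8 = ((-73 + I*√13519)*3397)/8 = (-247981 + 3397*I*√13519)/8 = -247981/8 + 3397*I*√13519/8 ≈ -30998.0 + 49372.0*I)
(j + 25909) + E = ((-247981/8 + 3397*I*√13519/8) + 25909) + 10174 = (-40709/8 + 3397*I*√13519/8) + 10174 = 40683/8 + 3397*I*√13519/8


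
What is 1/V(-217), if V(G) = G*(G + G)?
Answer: 1/94178 ≈ 1.0618e-5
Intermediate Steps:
V(G) = 2*G² (V(G) = G*(2*G) = 2*G²)
1/V(-217) = 1/(2*(-217)²) = 1/(2*47089) = 1/94178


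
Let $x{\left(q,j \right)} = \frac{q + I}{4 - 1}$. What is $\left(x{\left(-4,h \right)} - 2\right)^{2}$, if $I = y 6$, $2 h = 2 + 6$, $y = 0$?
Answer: $\frac{100}{9} \approx 11.111$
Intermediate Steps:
$h = 4$ ($h = \frac{2 + 6}{2} = \frac{1}{2} \cdot 8 = 4$)
$I = 0$ ($I = 0 \cdot 6 = 0$)
$x{\left(q,j \right)} = \frac{q}{3}$ ($x{\left(q,j \right)} = \frac{q + 0}{4 - 1} = \frac{q}{3}$)
$\left(x{\left(-4,h \right)} - 2\right)^{2} = \left(\frac{1}{3} \left(-4\right) - 2\right)^{2} = \left(- \frac{4}{3} - 2\right)^{2} = \left(- \frac{10}{3}\right)^{2} = \frac{100}{9}$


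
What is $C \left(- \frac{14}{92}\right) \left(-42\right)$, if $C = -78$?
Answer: $- \frac{11466}{23} \approx -498.52$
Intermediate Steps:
$C \left(- \frac{14}{92}\right) \left(-42\right) = - 78 \left(- \frac{14}{92}\right) \left(-42\right) = - 78 \left(\left(-14\right) \frac{1}{92}\right) \left(-42\right) = \left(-78\right) \left(- \frac{7}{46}\right) \left(-42\right) = \frac{273}{23} \left(-42\right) = - \frac{11466}{23}$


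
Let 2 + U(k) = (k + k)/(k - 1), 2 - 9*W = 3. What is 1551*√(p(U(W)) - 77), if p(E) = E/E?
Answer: 3102*I*√19 ≈ 13521.0*I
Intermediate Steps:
W = -⅑ (W = 2/9 - ⅑*3 = 2/9 - ⅓ = -⅑ ≈ -0.11111)
U(k) = -2 + 2*k/(-1 + k) (U(k) = -2 + (k + k)/(k - 1) = -2 + (2*k)/(-1 + k) = -2 + 2*k/(-1 + k))
p(E) = 1
1551*√(p(U(W)) - 77) = 1551*√(1 - 77) = 1551*√(-76) = 1551*(2*I*√19) = 3102*I*√19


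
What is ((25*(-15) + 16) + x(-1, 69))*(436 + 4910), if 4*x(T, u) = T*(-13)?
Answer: -3803679/2 ≈ -1.9018e+6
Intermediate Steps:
x(T, u) = -13*T/4 (x(T, u) = (T*(-13))/4 = (-13*T)/4 = -13*T/4)
((25*(-15) + 16) + x(-1, 69))*(436 + 4910) = ((25*(-15) + 16) - 13/4*(-1))*(436 + 4910) = ((-375 + 16) + 13/4)*5346 = (-359 + 13/4)*5346 = -1423/4*5346 = -3803679/2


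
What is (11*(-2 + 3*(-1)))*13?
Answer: -715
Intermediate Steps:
(11*(-2 + 3*(-1)))*13 = (11*(-2 - 3))*13 = (11*(-5))*13 = -55*13 = -715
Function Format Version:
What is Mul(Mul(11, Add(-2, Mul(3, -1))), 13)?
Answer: -715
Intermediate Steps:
Mul(Mul(11, Add(-2, Mul(3, -1))), 13) = Mul(Mul(11, Add(-2, -3)), 13) = Mul(Mul(11, -5), 13) = Mul(-55, 13) = -715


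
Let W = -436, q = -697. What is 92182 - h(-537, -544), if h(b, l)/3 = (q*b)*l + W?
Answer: 610933138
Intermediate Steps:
h(b, l) = -1308 - 2091*b*l (h(b, l) = 3*((-697*b)*l - 436) = 3*(-697*b*l - 436) = 3*(-436 - 697*b*l) = -1308 - 2091*b*l)
92182 - h(-537, -544) = 92182 - (-1308 - 2091*(-537)*(-544)) = 92182 - (-1308 - 610839648) = 92182 - 1*(-610840956) = 92182 + 610840956 = 610933138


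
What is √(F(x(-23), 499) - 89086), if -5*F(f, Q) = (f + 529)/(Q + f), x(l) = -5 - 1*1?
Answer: I*√541307869545/2465 ≈ 298.47*I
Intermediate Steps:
x(l) = -6 (x(l) = -5 - 1 = -6)
F(f, Q) = -(529 + f)/(5*(Q + f)) (F(f, Q) = -(f + 529)/(5*(Q + f)) = -(529 + f)/(5*(Q + f)))
√(F(x(-23), 499) - 89086) = √((-529 - 1*(-6))/(5*(499 - 6)) - 89086) = √((⅕)*(-529 + 6)/493 - 89086) = √((⅕)*(1/493)*(-523) - 89086) = √(-523/2465 - 89086) = √(-219597513/2465) = I*√541307869545/2465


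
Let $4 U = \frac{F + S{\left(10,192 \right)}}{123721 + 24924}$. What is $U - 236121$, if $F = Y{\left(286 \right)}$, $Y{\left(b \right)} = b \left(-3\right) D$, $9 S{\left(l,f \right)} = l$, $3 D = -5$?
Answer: $- \frac{9025252891}{38223} \approx -2.3612 \cdot 10^{5}$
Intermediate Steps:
$D = - \frac{5}{3}$ ($D = \frac{1}{3} \left(-5\right) = - \frac{5}{3} \approx -1.6667$)
$S{\left(l,f \right)} = \frac{l}{9}$
$Y{\left(b \right)} = 5 b$ ($Y{\left(b \right)} = b \left(-3\right) \left(- \frac{5}{3}\right) = - 3 b \left(- \frac{5}{3}\right) = 5 b$)
$F = 1430$ ($F = 5 \cdot 286 = 1430$)
$U = \frac{92}{38223}$ ($U = \frac{\left(1430 + \frac{1}{9} \cdot 10\right) \frac{1}{123721 + 24924}}{4} = \frac{\left(1430 + \frac{10}{9}\right) \frac{1}{148645}}{4} = \frac{\frac{12880}{9} \cdot \frac{1}{148645}}{4} = \frac{1}{4} \cdot \frac{368}{38223} = \frac{92}{38223} \approx 0.0024069$)
$U - 236121 = \frac{92}{38223} - 236121 = - \frac{9025252891}{38223}$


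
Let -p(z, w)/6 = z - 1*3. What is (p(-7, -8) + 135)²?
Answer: 38025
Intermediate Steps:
p(z, w) = 18 - 6*z (p(z, w) = -6*(z - 1*3) = -6*(z - 3) = -6*(-3 + z) = 18 - 6*z)
(p(-7, -8) + 135)² = ((18 - 6*(-7)) + 135)² = ((18 + 42) + 135)² = (60 + 135)² = 195² = 38025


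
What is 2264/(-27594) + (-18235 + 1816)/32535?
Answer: -9754169/16625385 ≈ -0.58670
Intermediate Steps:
2264/(-27594) + (-18235 + 1816)/32535 = 2264*(-1/27594) - 16419*1/32535 = -1132/13797 - 5473/10845 = -9754169/16625385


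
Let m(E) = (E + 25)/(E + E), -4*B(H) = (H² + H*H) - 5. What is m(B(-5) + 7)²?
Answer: 6889/1156 ≈ 5.9593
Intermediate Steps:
B(H) = 5/4 - H²/2 (B(H) = -((H² + H*H) - 5)/4 = -((H² + H²) - 5)/4 = -(2*H² - 5)/4 = -(-5 + 2*H²)/4 = 5/4 - H²/2)
m(E) = (25 + E)/(2*E) (m(E) = (25 + E)/((2*E)) = (25 + E)*(1/(2*E)) = (25 + E)/(2*E))
m(B(-5) + 7)² = ((25 + ((5/4 - ½*(-5)²) + 7))/(2*((5/4 - ½*(-5)²) + 7)))² = ((25 + ((5/4 - ½*25) + 7))/(2*((5/4 - ½*25) + 7)))² = ((25 + ((5/4 - 25/2) + 7))/(2*((5/4 - 25/2) + 7)))² = ((25 + (-45/4 + 7))/(2*(-45/4 + 7)))² = ((25 - 17/4)/(2*(-17/4)))² = ((½)*(-4/17)*(83/4))² = (-83/34)² = 6889/1156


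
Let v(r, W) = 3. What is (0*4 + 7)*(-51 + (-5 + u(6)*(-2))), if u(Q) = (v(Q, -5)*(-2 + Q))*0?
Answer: -392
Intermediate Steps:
u(Q) = 0 (u(Q) = (3*(-2 + Q))*0 = (-6 + 3*Q)*0 = 0)
(0*4 + 7)*(-51 + (-5 + u(6)*(-2))) = (0*4 + 7)*(-51 + (-5 + 0*(-2))) = (0 + 7)*(-51 + (-5 + 0)) = 7*(-51 - 5) = 7*(-56) = -392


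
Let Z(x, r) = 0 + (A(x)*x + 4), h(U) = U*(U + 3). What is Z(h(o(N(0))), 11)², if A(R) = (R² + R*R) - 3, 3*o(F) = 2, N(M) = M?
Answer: 355925956/531441 ≈ 669.74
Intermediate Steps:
o(F) = ⅔ (o(F) = (⅓)*2 = ⅔)
A(R) = -3 + 2*R² (A(R) = (R² + R²) - 3 = 2*R² - 3 = -3 + 2*R²)
h(U) = U*(3 + U)
Z(x, r) = 4 + x*(-3 + 2*x²) (Z(x, r) = 0 + ((-3 + 2*x²)*x + 4) = 0 + (x*(-3 + 2*x²) + 4) = 0 + (4 + x*(-3 + 2*x²)) = 4 + x*(-3 + 2*x²))
Z(h(o(N(0))), 11)² = (4 + (2*(3 + ⅔)/3)*(-3 + 2*(2*(3 + ⅔)/3)²))² = (4 + ((⅔)*(11/3))*(-3 + 2*((⅔)*(11/3))²))² = (4 + 22*(-3 + 2*(22/9)²)/9)² = (4 + 22*(-3 + 2*(484/81))/9)² = (4 + 22*(-3 + 968/81)/9)² = (4 + (22/9)*(725/81))² = (4 + 15950/729)² = (18866/729)² = 355925956/531441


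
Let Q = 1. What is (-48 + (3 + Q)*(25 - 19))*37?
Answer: -888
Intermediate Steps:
(-48 + (3 + Q)*(25 - 19))*37 = (-48 + (3 + 1)*(25 - 19))*37 = (-48 + 4*6)*37 = (-48 + 24)*37 = -24*37 = -888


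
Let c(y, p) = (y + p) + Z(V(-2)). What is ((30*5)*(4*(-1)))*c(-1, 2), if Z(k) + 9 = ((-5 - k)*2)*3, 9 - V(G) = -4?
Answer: 69600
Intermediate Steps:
V(G) = 13 (V(G) = 9 - 1*(-4) = 9 + 4 = 13)
Z(k) = -39 - 6*k (Z(k) = -9 + ((-5 - k)*2)*3 = -9 + (-10 - 2*k)*3 = -9 + (-30 - 6*k) = -39 - 6*k)
c(y, p) = -117 + p + y (c(y, p) = (y + p) + (-39 - 6*13) = (p + y) + (-39 - 78) = (p + y) - 117 = -117 + p + y)
((30*5)*(4*(-1)))*c(-1, 2) = ((30*5)*(4*(-1)))*(-117 + 2 - 1) = (150*(-4))*(-116) = -600*(-116) = 69600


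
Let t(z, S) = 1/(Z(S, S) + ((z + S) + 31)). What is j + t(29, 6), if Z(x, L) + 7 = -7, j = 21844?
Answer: 1135889/52 ≈ 21844.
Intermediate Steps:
Z(x, L) = -14 (Z(x, L) = -7 - 7 = -14)
t(z, S) = 1/(17 + S + z) (t(z, S) = 1/(-14 + ((z + S) + 31)) = 1/(-14 + ((S + z) + 31)) = 1/(-14 + (31 + S + z)) = 1/(17 + S + z))
j + t(29, 6) = 21844 + 1/(17 + 6 + 29) = 21844 + 1/52 = 1135889/52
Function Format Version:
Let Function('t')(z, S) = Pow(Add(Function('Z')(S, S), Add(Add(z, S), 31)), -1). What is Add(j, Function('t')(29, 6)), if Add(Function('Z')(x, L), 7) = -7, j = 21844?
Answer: Rational(1135889, 52) ≈ 21844.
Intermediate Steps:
Function('Z')(x, L) = -14 (Function('Z')(x, L) = Add(-7, -7) = -14)
Function('t')(z, S) = Pow(Add(17, S, z), -1) (Function('t')(z, S) = Pow(Add(-14, Add(Add(z, S), 31)), -1) = Pow(Add(-14, Add(Add(S, z), 31)), -1) = Pow(Add(-14, Add(31, S, z)), -1) = Pow(Add(17, S, z), -1))
Add(j, Function('t')(29, 6)) = Add(21844, Pow(Add(17, 6, 29), -1)) = Add(21844, Pow(52, -1)) = Add(21844, Rational(1, 52)) = Rational(1135889, 52)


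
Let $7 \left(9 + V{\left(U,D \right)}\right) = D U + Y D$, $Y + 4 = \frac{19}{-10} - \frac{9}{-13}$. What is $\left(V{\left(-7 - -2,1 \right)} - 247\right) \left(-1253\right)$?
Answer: $\frac{41937373}{130} \approx 3.226 \cdot 10^{5}$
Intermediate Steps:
$Y = - \frac{677}{130}$ ($Y = -4 + \left(\frac{19}{-10} - \frac{9}{-13}\right) = -4 + \left(19 \left(- \frac{1}{10}\right) - - \frac{9}{13}\right) = -4 + \left(- \frac{19}{10} + \frac{9}{13}\right) = -4 - \frac{157}{130} = - \frac{677}{130} \approx -5.2077$)
$V{\left(U,D \right)} = -9 - \frac{677 D}{910} + \frac{D U}{7}$ ($V{\left(U,D \right)} = -9 + \frac{D U - \frac{677 D}{130}}{7} = -9 + \frac{- \frac{677 D}{130} + D U}{7} = -9 + \left(- \frac{677 D}{910} + \frac{D U}{7}\right) = -9 - \frac{677 D}{910} + \frac{D U}{7}$)
$\left(V{\left(-7 - -2,1 \right)} - 247\right) \left(-1253\right) = \left(\left(-9 - \frac{677}{910} + \frac{1}{7} \cdot 1 \left(-7 - -2\right)\right) - 247\right) \left(-1253\right) = \left(\left(-9 - \frac{677}{910} + \frac{1}{7} \cdot 1 \left(-7 + 2\right)\right) - 247\right) \left(-1253\right) = \left(\left(-9 - \frac{677}{910} + \frac{1}{7} \cdot 1 \left(-5\right)\right) - 247\right) \left(-1253\right) = \left(\left(-9 - \frac{677}{910} - \frac{5}{7}\right) - 247\right) \left(-1253\right) = \left(- \frac{9517}{910} - 247\right) \left(-1253\right) = \left(- \frac{234287}{910}\right) \left(-1253\right) = \frac{41937373}{130}$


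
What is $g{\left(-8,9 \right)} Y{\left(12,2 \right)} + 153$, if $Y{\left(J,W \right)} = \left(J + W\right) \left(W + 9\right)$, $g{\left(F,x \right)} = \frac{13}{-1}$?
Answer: $-1849$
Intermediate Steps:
$g{\left(F,x \right)} = -13$ ($g{\left(F,x \right)} = 13 \left(-1\right) = -13$)
$Y{\left(J,W \right)} = \left(9 + W\right) \left(J + W\right)$ ($Y{\left(J,W \right)} = \left(J + W\right) \left(9 + W\right) = \left(9 + W\right) \left(J + W\right)$)
$g{\left(-8,9 \right)} Y{\left(12,2 \right)} + 153 = - 13 \left(2^{2} + 9 \cdot 12 + 9 \cdot 2 + 12 \cdot 2\right) + 153 = - 13 \left(4 + 108 + 18 + 24\right) + 153 = \left(-13\right) 154 + 153 = -2002 + 153 = -1849$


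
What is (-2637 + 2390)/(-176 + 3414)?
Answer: -247/3238 ≈ -0.076282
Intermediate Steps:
(-2637 + 2390)/(-176 + 3414) = -247/3238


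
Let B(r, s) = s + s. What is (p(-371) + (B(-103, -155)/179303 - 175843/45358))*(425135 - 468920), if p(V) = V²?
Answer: -49011995846567588625/8132825474 ≈ -6.0264e+9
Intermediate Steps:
B(r, s) = 2*s
(p(-371) + (B(-103, -155)/179303 - 175843/45358))*(425135 - 468920) = ((-371)² + ((2*(-155))/179303 - 175843/45358))*(425135 - 468920) = (137641 + (-310*1/179303 - 175843*1/45358))*(-43785) = (137641 + (-310/179303 - 175843/45358))*(-43785) = (137641 - 31543238409/8132825474)*(-43785) = (1119378687828425/8132825474)*(-43785) = -49011995846567588625/8132825474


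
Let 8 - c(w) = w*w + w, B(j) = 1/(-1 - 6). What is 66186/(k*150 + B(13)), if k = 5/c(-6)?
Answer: -2548161/1318 ≈ -1933.4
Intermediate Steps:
B(j) = -⅐ (B(j) = 1/(-7) = -⅐)
c(w) = 8 - w - w² (c(w) = 8 - (w*w + w) = 8 - (w² + w) = 8 - (w + w²) = 8 + (-w - w²) = 8 - w - w²)
k = -5/22 (k = 5/(8 - 1*(-6) - 1*(-6)²) = 5/(8 + 6 - 1*36) = 5/(8 + 6 - 36) = 5/(-22) = 5*(-1/22) = -5/22 ≈ -0.22727)
66186/(k*150 + B(13)) = 66186/(-5/22*150 - ⅐) = 66186/(-375/11 - ⅐) = 66186/(-2636/77) = 66186*(-77/2636) = -2548161/1318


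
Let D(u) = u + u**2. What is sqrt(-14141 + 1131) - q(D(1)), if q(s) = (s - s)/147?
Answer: I*sqrt(13010) ≈ 114.06*I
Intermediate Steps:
q(s) = 0 (q(s) = 0*(1/147) = 0)
sqrt(-14141 + 1131) - q(D(1)) = sqrt(-14141 + 1131) - 1*0 = sqrt(-13010) + 0 = I*sqrt(13010) + 0 = I*sqrt(13010)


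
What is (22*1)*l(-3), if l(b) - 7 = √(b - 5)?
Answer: 154 + 44*I*√2 ≈ 154.0 + 62.225*I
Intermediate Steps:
l(b) = 7 + √(-5 + b) (l(b) = 7 + √(b - 5) = 7 + √(-5 + b))
(22*1)*l(-3) = (22*1)*(7 + √(-5 - 3)) = 22*(7 + √(-8)) = 22*(7 + 2*I*√2) = 154 + 44*I*√2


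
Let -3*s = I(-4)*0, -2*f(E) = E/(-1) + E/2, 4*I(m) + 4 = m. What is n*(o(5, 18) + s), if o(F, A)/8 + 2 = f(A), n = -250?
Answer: -5000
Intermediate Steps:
I(m) = -1 + m/4
f(E) = E/4 (f(E) = -(E/(-1) + E/2)/2 = -(E*(-1) + E*(1/2))/2 = -(-E + E/2)/2 = -(-1)*E/4 = E/4)
o(F, A) = -16 + 2*A (o(F, A) = -16 + 8*(A/4) = -16 + 2*A)
s = 0 (s = -(-1 + (1/4)*(-4))*0/3 = -(-1 - 1)*0/3 = -(-2)*0/3 = -1/3*0 = 0)
n*(o(5, 18) + s) = -250*((-16 + 2*18) + 0) = -250*((-16 + 36) + 0) = -250*(20 + 0) = -250*20 = -5000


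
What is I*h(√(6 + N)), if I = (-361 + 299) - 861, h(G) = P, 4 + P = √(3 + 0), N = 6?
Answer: 3692 - 923*√3 ≈ 2093.3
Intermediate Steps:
P = -4 + √3 (P = -4 + √(3 + 0) = -4 + √3 ≈ -2.2679)
h(G) = -4 + √3
I = -923 (I = -62 - 861 = -923)
I*h(√(6 + N)) = -923*(-4 + √3) = 3692 - 923*√3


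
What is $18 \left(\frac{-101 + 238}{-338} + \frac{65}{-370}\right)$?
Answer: $- \frac{65394}{6253} \approx -10.458$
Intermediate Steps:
$18 \left(\frac{-101 + 238}{-338} + \frac{65}{-370}\right) = 18 \left(137 \left(- \frac{1}{338}\right) + 65 \left(- \frac{1}{370}\right)\right) = 18 \left(- \frac{137}{338} - \frac{13}{74}\right) = 18 \left(- \frac{3633}{6253}\right) = - \frac{65394}{6253}$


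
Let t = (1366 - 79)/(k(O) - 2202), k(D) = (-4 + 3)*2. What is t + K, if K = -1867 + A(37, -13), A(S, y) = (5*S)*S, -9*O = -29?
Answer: 10970225/2204 ≈ 4977.4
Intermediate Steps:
O = 29/9 (O = -⅑*(-29) = 29/9 ≈ 3.2222)
k(D) = -2 (k(D) = -1*2 = -2)
A(S, y) = 5*S²
t = -1287/2204 (t = (1366 - 79)/(-2 - 2202) = 1287/(-2204) = 1287*(-1/2204) = -1287/2204 ≈ -0.58394)
K = 4978 (K = -1867 + 5*37² = -1867 + 5*1369 = -1867 + 6845 = 4978)
t + K = -1287/2204 + 4978 = 10970225/2204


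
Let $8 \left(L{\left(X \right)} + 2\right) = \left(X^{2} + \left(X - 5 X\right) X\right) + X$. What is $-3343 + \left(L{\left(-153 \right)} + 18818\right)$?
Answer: $\frac{13351}{2} \approx 6675.5$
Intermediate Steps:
$L{\left(X \right)} = -2 - \frac{3 X^{2}}{8} + \frac{X}{8}$ ($L{\left(X \right)} = -2 + \frac{\left(X^{2} + \left(X - 5 X\right) X\right) + X}{8} = -2 + \frac{\left(X^{2} + - 4 X X\right) + X}{8} = -2 + \frac{\left(X^{2} - 4 X^{2}\right) + X}{8} = -2 + \frac{- 3 X^{2} + X}{8} = -2 + \frac{X - 3 X^{2}}{8} = -2 - \left(- \frac{X}{8} + \frac{3 X^{2}}{8}\right) = -2 - \frac{3 X^{2}}{8} + \frac{X}{8}$)
$-3343 + \left(L{\left(-153 \right)} + 18818\right) = -3343 + \left(\left(-2 - \frac{3 \left(-153\right)^{2}}{8} + \frac{1}{8} \left(-153\right)\right) + 18818\right) = -3343 + \left(\left(-2 - \frac{70227}{8} - \frac{153}{8}\right) + 18818\right) = -3343 + \left(- \frac{17599}{2} + 18818\right) = -3343 + \frac{20037}{2} = \frac{13351}{2}$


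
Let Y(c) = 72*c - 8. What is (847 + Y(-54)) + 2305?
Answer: -744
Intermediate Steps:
Y(c) = -8 + 72*c
(847 + Y(-54)) + 2305 = (847 + (-8 + 72*(-54))) + 2305 = (847 + (-8 - 3888)) + 2305 = (847 - 3896) + 2305 = -3049 + 2305 = -744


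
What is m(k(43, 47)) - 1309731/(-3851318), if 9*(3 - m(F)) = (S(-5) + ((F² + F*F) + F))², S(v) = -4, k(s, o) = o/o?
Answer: 111921847/34661862 ≈ 3.2290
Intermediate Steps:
k(s, o) = 1
m(F) = 3 - (-4 + F + 2*F²)²/9 (m(F) = 3 - (-4 + ((F² + F*F) + F))²/9 = 3 - (-4 + ((F² + F²) + F))²/9 = 3 - (-4 + (2*F² + F))²/9 = 3 - (-4 + (F + 2*F²))²/9 = 3 - (-4 + F + 2*F²)²/9)
m(k(43, 47)) - 1309731/(-3851318) = (3 - (-4 + 1 + 2*1²)²/9) - 1309731/(-3851318) = (3 - (-4 + 1 + 2*1)²/9) - 1309731*(-1)/3851318 = (3 - (-4 + 1 + 2)²/9) - 1*(-1309731/3851318) = (3 - ⅑*(-1)²) + 1309731/3851318 = (3 - ⅑*1) + 1309731/3851318 = (3 - ⅑) + 1309731/3851318 = 26/9 + 1309731/3851318 = 111921847/34661862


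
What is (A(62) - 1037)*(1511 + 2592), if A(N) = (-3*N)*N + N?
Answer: -51316221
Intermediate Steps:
A(N) = N - 3*N² (A(N) = -3*N² + N = N - 3*N²)
(A(62) - 1037)*(1511 + 2592) = (62*(1 - 3*62) - 1037)*(1511 + 2592) = (62*(1 - 186) - 1037)*4103 = (62*(-185) - 1037)*4103 = (-11470 - 1037)*4103 = -12507*4103 = -51316221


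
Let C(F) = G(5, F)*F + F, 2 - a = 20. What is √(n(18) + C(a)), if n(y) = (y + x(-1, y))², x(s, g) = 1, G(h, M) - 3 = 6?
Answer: √181 ≈ 13.454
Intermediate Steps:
a = -18 (a = 2 - 1*20 = 2 - 20 = -18)
G(h, M) = 9 (G(h, M) = 3 + 6 = 9)
n(y) = (1 + y)² (n(y) = (y + 1)² = (1 + y)²)
C(F) = 10*F (C(F) = 9*F + F = 10*F)
√(n(18) + C(a)) = √((1 + 18)² + 10*(-18)) = √(19² - 180) = √(361 - 180) = √181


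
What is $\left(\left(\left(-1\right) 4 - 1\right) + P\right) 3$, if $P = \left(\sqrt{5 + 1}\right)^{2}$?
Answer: $3$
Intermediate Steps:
$P = 6$ ($P = \left(\sqrt{6}\right)^{2} = 6$)
$\left(\left(\left(-1\right) 4 - 1\right) + P\right) 3 = \left(\left(\left(-1\right) 4 - 1\right) + 6\right) 3 = \left(\left(-4 - 1\right) + 6\right) 3 = \left(-5 + 6\right) 3 = 1 \cdot 3 = 3$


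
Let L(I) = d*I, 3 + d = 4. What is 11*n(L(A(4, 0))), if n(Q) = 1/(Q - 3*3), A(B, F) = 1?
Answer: -11/8 ≈ -1.3750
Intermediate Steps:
d = 1 (d = -3 + 4 = 1)
L(I) = I (L(I) = 1*I = I)
n(Q) = 1/(-9 + Q) (n(Q) = 1/(Q - 9) = 1/(-9 + Q))
11*n(L(A(4, 0))) = 11/(-9 + 1) = 11/(-8) = 11*(-1/8) = -11/8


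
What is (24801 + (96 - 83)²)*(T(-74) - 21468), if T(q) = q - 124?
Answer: -541000020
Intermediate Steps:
T(q) = -124 + q
(24801 + (96 - 83)²)*(T(-74) - 21468) = (24801 + (96 - 83)²)*((-124 - 74) - 21468) = (24801 + 13²)*(-198 - 21468) = (24801 + 169)*(-21666) = 24970*(-21666) = -541000020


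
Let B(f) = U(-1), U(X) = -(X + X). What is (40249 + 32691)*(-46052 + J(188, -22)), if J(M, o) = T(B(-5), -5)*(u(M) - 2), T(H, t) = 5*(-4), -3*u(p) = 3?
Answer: -3354656480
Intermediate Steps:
u(p) = -1 (u(p) = -⅓*3 = -1)
U(X) = -2*X
B(f) = 2 (B(f) = -2*(-1) = 2)
T(H, t) = -20
J(M, o) = 60 (J(M, o) = -20*(-1 - 2) = -20*(-3) = 60)
(40249 + 32691)*(-46052 + J(188, -22)) = (40249 + 32691)*(-46052 + 60) = 72940*(-45992) = -3354656480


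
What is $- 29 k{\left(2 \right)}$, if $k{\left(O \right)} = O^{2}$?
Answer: $-116$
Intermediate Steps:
$- 29 k{\left(2 \right)} = - 29 \cdot 2^{2} = \left(-29\right) 4 = -116$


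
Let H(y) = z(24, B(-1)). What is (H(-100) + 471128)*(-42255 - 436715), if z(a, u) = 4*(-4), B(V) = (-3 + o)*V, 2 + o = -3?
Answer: -225648514640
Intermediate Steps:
o = -5 (o = -2 - 3 = -5)
B(V) = -8*V (B(V) = (-3 - 5)*V = -8*V)
z(a, u) = -16
H(y) = -16
(H(-100) + 471128)*(-42255 - 436715) = (-16 + 471128)*(-42255 - 436715) = 471112*(-478970) = -225648514640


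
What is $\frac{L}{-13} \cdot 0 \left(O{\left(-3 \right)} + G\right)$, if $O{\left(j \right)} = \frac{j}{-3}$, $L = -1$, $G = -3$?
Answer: $0$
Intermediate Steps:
$O{\left(j \right)} = - \frac{j}{3}$ ($O{\left(j \right)} = j \left(- \frac{1}{3}\right) = - \frac{j}{3}$)
$\frac{L}{-13} \cdot 0 \left(O{\left(-3 \right)} + G\right) = \frac{1}{-13} \left(-1\right) 0 \left(\left(- \frac{1}{3}\right) \left(-3\right) - 3\right) = \left(- \frac{1}{13}\right) \left(-1\right) 0 \left(1 - 3\right) = \frac{0 \left(-2\right)}{13} = \frac{1}{13} \cdot 0 = 0$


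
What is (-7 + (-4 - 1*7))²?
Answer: 324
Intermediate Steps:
(-7 + (-4 - 1*7))² = (-7 + (-4 - 7))² = (-7 - 11)² = (-18)² = 324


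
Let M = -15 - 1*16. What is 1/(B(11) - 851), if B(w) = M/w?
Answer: -11/9392 ≈ -0.0011712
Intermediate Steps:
M = -31 (M = -15 - 16 = -31)
B(w) = -31/w
1/(B(11) - 851) = 1/(-31/11 - 851) = 1/(-9392/11) = -11/9392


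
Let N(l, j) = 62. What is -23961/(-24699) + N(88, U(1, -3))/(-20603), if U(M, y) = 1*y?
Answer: 164045715/169624499 ≈ 0.96711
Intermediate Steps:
U(M, y) = y
-23961/(-24699) + N(88, U(1, -3))/(-20603) = -23961/(-24699) + 62/(-20603) = -23961*(-1/24699) + 62*(-1/20603) = 7987/8233 - 62/20603 = 164045715/169624499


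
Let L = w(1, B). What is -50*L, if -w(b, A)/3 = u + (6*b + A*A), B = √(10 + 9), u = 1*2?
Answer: 4050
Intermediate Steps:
u = 2
B = √19 ≈ 4.3589
w(b, A) = -6 - 18*b - 3*A² (w(b, A) = -3*(2 + (6*b + A*A)) = -3*(2 + (6*b + A²)) = -3*(2 + (A² + 6*b)) = -3*(2 + A² + 6*b) = -6 - 18*b - 3*A²)
L = -81 (L = -6 - 18*1 - 3*(√19)² = -6 - 18 - 3*19 = -6 - 18 - 57 = -81)
-50*L = -50*(-81) = 4050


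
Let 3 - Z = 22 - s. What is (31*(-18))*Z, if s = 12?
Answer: 3906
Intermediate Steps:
Z = -7 (Z = 3 - (22 - 1*12) = 3 - (22 - 12) = 3 - 1*10 = 3 - 10 = -7)
(31*(-18))*Z = (31*(-18))*(-7) = -558*(-7) = 3906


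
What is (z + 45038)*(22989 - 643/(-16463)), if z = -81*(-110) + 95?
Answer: 20453575847650/16463 ≈ 1.2424e+9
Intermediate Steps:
z = 9005 (z = 8910 + 95 = 9005)
(z + 45038)*(22989 - 643/(-16463)) = (9005 + 45038)*(22989 - 643/(-16463)) = 54043*(22989 - 643*(-1/16463)) = 54043*(22989 + 643/16463) = 54043*(378468550/16463) = 20453575847650/16463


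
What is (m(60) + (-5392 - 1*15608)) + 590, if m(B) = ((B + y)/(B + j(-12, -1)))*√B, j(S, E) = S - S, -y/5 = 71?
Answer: -20410 - 59*√15/6 ≈ -20448.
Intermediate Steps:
y = -355 (y = -5*71 = -355)
j(S, E) = 0
m(B) = (-355 + B)/√B (m(B) = ((B - 355)/(B + 0))*√B = ((-355 + B)/B)*√B = (-355 + B)/√B)
(m(60) + (-5392 - 1*15608)) + 590 = ((-355 + 60)/√60 + (-5392 - 1*15608)) + 590 = ((√15/30)*(-295) + (-5392 - 15608)) + 590 = (-59*√15/6 - 21000) + 590 = (-21000 - 59*√15/6) + 590 = -20410 - 59*√15/6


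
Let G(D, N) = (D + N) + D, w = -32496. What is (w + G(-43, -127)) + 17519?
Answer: -15190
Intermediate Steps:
G(D, N) = N + 2*D
(w + G(-43, -127)) + 17519 = (-32496 + (-127 + 2*(-43))) + 17519 = (-32496 + (-127 - 86)) + 17519 = (-32496 - 213) + 17519 = -32709 + 17519 = -15190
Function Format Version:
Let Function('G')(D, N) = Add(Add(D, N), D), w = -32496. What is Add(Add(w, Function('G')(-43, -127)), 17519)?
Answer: -15190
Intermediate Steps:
Function('G')(D, N) = Add(N, Mul(2, D))
Add(Add(w, Function('G')(-43, -127)), 17519) = Add(Add(-32496, Add(-127, Mul(2, -43))), 17519) = Add(Add(-32496, Add(-127, -86)), 17519) = Add(Add(-32496, -213), 17519) = Add(-32709, 17519) = -15190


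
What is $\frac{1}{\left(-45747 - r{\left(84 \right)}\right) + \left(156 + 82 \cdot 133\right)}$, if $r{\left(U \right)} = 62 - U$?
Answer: $- \frac{1}{34663} \approx -2.8849 \cdot 10^{-5}$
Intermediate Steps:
$\frac{1}{\left(-45747 - r{\left(84 \right)}\right) + \left(156 + 82 \cdot 133\right)} = \frac{1}{\left(-45747 - \left(62 - 84\right)\right) + \left(156 + 82 \cdot 133\right)} = \frac{1}{\left(-45747 - \left(62 - 84\right)\right) + \left(156 + 10906\right)} = \frac{1}{\left(-45747 - -22\right) + 11062} = \frac{1}{\left(-45747 + 22\right) + 11062} = \frac{1}{-45725 + 11062} = \frac{1}{-34663} = - \frac{1}{34663}$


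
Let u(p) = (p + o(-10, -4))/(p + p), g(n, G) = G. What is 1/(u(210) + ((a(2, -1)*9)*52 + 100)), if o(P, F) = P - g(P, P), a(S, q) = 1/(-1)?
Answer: -2/735 ≈ -0.0027211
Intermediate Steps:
a(S, q) = -1
o(P, F) = 0 (o(P, F) = P - P = 0)
u(p) = ½ (u(p) = (p + 0)/(p + p) = p/((2*p)) = p*(1/(2*p)) = ½)
1/(u(210) + ((a(2, -1)*9)*52 + 100)) = 1/(½ + (-1*9*52 + 100)) = 1/(½ + (-9*52 + 100)) = 1/(½ + (-468 + 100)) = 1/(½ - 368) = 1/(-735/2) = -2/735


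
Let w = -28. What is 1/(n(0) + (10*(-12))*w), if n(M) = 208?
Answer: 1/3568 ≈ 0.00028027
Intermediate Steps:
1/(n(0) + (10*(-12))*w) = 1/(208 + (10*(-12))*(-28)) = 1/(208 - 120*(-28)) = 1/(208 + 3360) = 1/3568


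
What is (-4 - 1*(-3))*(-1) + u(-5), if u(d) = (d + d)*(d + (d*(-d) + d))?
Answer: 351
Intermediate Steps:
u(d) = 2*d*(-d**2 + 2*d) (u(d) = (2*d)*(d + (-d**2 + d)) = (2*d)*(d + (d - d**2)) = (2*d)*(-d**2 + 2*d) = 2*d*(-d**2 + 2*d))
(-4 - 1*(-3))*(-1) + u(-5) = (-4 - 1*(-3))*(-1) + 2*(-5)**2*(2 - 1*(-5)) = (-4 + 3)*(-1) + 2*25*(2 + 5) = -1*(-1) + 2*25*7 = 1 + 350 = 351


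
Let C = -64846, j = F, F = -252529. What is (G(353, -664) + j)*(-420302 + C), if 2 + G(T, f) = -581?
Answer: 122796780576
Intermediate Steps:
j = -252529
G(T, f) = -583 (G(T, f) = -2 - 581 = -583)
(G(353, -664) + j)*(-420302 + C) = (-583 - 252529)*(-420302 - 64846) = -253112*(-485148) = 122796780576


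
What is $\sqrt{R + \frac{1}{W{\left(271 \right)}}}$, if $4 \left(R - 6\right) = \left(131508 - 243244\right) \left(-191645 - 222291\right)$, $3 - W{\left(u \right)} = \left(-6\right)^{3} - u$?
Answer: $\frac{\sqrt{56658152327010}}{70} \approx 1.0753 \cdot 10^{5}$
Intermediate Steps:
$W{\left(u \right)} = 219 + u$ ($W{\left(u \right)} = 3 - \left(\left(-6\right)^{3} - u\right) = 3 - \left(-216 - u\right) = 3 + \left(216 + u\right) = 219 + u$)
$R = 11562888230$ ($R = 6 + \frac{\left(131508 - 243244\right) \left(-191645 - 222291\right)}{4} = 6 + \frac{\left(-111736\right) \left(-413936\right)}{4} = 6 + \frac{1}{4} \cdot 46251552896 = 6 + 11562888224 = 11562888230$)
$\sqrt{R + \frac{1}{W{\left(271 \right)}}} = \sqrt{11562888230 + \frac{1}{219 + 271}} = \sqrt{11562888230 + \frac{1}{490}} = \sqrt{\frac{5665815232701}{490}} = \frac{\sqrt{56658152327010}}{70}$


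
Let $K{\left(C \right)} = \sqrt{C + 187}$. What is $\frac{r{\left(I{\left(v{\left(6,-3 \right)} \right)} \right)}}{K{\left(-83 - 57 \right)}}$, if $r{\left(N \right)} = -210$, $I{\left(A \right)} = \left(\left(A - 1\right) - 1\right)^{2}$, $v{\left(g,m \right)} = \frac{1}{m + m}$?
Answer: $- \frac{210 \sqrt{47}}{47} \approx -30.632$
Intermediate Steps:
$v{\left(g,m \right)} = \frac{1}{2 m}$
$I{\left(A \right)} = \left(-2 + A\right)^{2}$ ($I{\left(A \right)} = \left(\left(-1 + A\right) - 1\right)^{2} = \left(-2 + A\right)^{2}$)
$K{\left(C \right)} = \sqrt{187 + C}$
$\frac{r{\left(I{\left(v{\left(6,-3 \right)} \right)} \right)}}{K{\left(-83 - 57 \right)}} = - \frac{210}{\sqrt{187 - 140}} = - \frac{210}{\sqrt{47}} = - 210 \frac{\sqrt{47}}{47} = - \frac{210 \sqrt{47}}{47}$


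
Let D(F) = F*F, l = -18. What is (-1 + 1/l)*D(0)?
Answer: 0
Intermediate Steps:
D(F) = F**2
(-1 + 1/l)*D(0) = (-1 + 1/(-18))*0**2 = (-1 - 1/18)*0 = -19/18*0 = 0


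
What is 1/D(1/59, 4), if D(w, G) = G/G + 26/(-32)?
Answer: 16/3 ≈ 5.3333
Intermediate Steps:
D(w, G) = 3/16 (D(w, G) = 1 + 26*(-1/32) = 1 - 13/16 = 3/16)
1/D(1/59, 4) = 1/(3/16) = 16/3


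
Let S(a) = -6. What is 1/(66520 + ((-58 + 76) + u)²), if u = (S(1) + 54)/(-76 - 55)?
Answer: 17161/1146885820 ≈ 1.4963e-5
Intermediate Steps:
u = -48/131 (u = (-6 + 54)/(-76 - 55) = 48/(-131) = 48*(-1/131) = -48/131 ≈ -0.36641)
1/(66520 + ((-58 + 76) + u)²) = 1/(66520 + ((-58 + 76) - 48/131)²) = 1/(66520 + (18 - 48/131)²) = 1/(66520 + (2310/131)²) = 1/(66520 + 5336100/17161) = 1/(1146885820/17161) = 17161/1146885820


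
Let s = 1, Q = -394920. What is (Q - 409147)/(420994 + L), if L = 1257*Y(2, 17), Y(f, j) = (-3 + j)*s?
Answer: -73097/39872 ≈ -1.8333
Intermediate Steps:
Y(f, j) = -3 + j (Y(f, j) = (-3 + j)*1 = -3 + j)
L = 17598 (L = 1257*(-3 + 17) = 1257*14 = 17598)
(Q - 409147)/(420994 + L) = (-394920 - 409147)/(420994 + 17598) = -804067/438592 = -804067*1/438592 = -73097/39872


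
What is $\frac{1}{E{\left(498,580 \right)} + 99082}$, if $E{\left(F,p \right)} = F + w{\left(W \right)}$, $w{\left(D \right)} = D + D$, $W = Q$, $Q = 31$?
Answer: $\frac{1}{99642} \approx 1.0036 \cdot 10^{-5}$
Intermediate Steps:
$W = 31$
$w{\left(D \right)} = 2 D$
$E{\left(F,p \right)} = 62 + F$ ($E{\left(F,p \right)} = F + 2 \cdot 31 = F + 62 = 62 + F$)
$\frac{1}{E{\left(498,580 \right)} + 99082} = \frac{1}{\left(62 + 498\right) + 99082} = \frac{1}{560 + 99082} = \frac{1}{99642}$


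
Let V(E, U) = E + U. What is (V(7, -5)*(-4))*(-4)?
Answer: 32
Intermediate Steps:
(V(7, -5)*(-4))*(-4) = ((7 - 5)*(-4))*(-4) = (2*(-4))*(-4) = -8*(-4) = 32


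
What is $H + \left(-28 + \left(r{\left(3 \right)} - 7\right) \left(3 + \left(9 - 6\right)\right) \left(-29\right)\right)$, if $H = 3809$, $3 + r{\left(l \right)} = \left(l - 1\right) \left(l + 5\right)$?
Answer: $2737$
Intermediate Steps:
$r{\left(l \right)} = -3 + \left(-1 + l\right) \left(5 + l\right)$ ($r{\left(l \right)} = -3 + \left(l - 1\right) \left(l + 5\right) = -3 + \left(-1 + l\right) \left(5 + l\right)$)
$H + \left(-28 + \left(r{\left(3 \right)} - 7\right) \left(3 + \left(9 - 6\right)\right) \left(-29\right)\right) = 3809 + \left(-28 + \left(\left(-8 + 3^{2} + 4 \cdot 3\right) - 7\right) \left(3 + \left(9 - 6\right)\right) \left(-29\right)\right) = 3809 + \left(-28 + \left(\left(-8 + 9 + 12\right) - 7\right) \left(3 + \left(9 - 6\right)\right) \left(-29\right)\right) = 3809 + \left(-28 + \left(13 - 7\right) \left(3 + 3\right) \left(-29\right)\right) = 3809 + \left(-28 + 6 \cdot 6 \left(-29\right)\right) = 3809 + \left(-28 + 36 \left(-29\right)\right) = 3809 - 1072 = 2737$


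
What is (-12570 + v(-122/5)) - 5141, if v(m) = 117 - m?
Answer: -87848/5 ≈ -17570.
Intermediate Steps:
(-12570 + v(-122/5)) - 5141 = (-12570 + (117 - (-122)/5)) - 5141 = (-12570 + (117 - 1*(-122/5))) - 5141 = (-12570 + (117 + 122/5)) - 5141 = (-12570 + 707/5) - 5141 = -62143/5 - 5141 = -87848/5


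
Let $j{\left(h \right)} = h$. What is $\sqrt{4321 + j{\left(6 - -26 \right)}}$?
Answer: $\sqrt{4353} \approx 65.977$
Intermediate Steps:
$\sqrt{4321 + j{\left(6 - -26 \right)}} = \sqrt{4321 + \left(6 - -26\right)} = \sqrt{4321 + \left(6 + 26\right)} = \sqrt{4321 + 32} = \sqrt{4353}$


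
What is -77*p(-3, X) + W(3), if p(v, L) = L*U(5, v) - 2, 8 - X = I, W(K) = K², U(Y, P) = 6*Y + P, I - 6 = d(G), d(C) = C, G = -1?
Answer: -6074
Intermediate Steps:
I = 5 (I = 6 - 1 = 5)
U(Y, P) = P + 6*Y
X = 3 (X = 8 - 1*5 = 8 - 5 = 3)
p(v, L) = -2 + L*(30 + v) (p(v, L) = L*(v + 6*5) - 2 = L*(v + 30) - 2 = L*(30 + v) - 2 = -2 + L*(30 + v))
-77*p(-3, X) + W(3) = -77*(-2 + 3*(30 - 3)) + 3² = -77*(-2 + 3*27) + 9 = -77*(-2 + 81) + 9 = -77*79 + 9 = -6083 + 9 = -6074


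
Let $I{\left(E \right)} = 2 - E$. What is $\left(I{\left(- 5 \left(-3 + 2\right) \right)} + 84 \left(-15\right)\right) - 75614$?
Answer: $-76877$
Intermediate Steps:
$\left(I{\left(- 5 \left(-3 + 2\right) \right)} + 84 \left(-15\right)\right) - 75614 = \left(\left(2 - - 5 \left(-3 + 2\right)\right) + 84 \left(-15\right)\right) - 75614 = \left(\left(2 - \left(-5\right) \left(-1\right)\right) - 1260\right) - 75614 = \left(\left(2 - 5\right) - 1260\right) - 75614 = \left(-3 - 1260\right) - 75614 = -1263 - 75614 = -76877$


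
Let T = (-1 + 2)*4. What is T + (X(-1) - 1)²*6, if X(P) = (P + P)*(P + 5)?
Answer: 490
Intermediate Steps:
X(P) = 2*P*(5 + P) (X(P) = (2*P)*(5 + P) = 2*P*(5 + P))
T = 4 (T = 1*4 = 4)
T + (X(-1) - 1)²*6 = 4 + (2*(-1)*(5 - 1) - 1)²*6 = 4 + (2*(-1)*4 - 1)²*6 = 4 + (-8 - 1)²*6 = 4 + (-9)²*6 = 4 + 81*6 = 4 + 486 = 490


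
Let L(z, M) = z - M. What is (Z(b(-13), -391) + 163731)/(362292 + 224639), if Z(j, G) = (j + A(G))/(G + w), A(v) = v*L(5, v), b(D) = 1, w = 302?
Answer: 14726894/52236859 ≈ 0.28193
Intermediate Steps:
A(v) = v*(5 - v)
Z(j, G) = (j + G*(5 - G))/(302 + G) (Z(j, G) = (j + G*(5 - G))/(G + 302) = (j + G*(5 - G))/(302 + G))
(Z(b(-13), -391) + 163731)/(362292 + 224639) = ((1 - 1*(-391)*(-5 - 391))/(302 - 391) + 163731)/(362292 + 224639) = ((1 - 1*(-391)*(-396))/(-89) + 163731)/586931 = (-(1 - 154836)/89 + 163731)*(1/586931) = (-1/89*(-154835) + 163731)*(1/586931) = (154835/89 + 163731)*(1/586931) = (14726894/89)*(1/586931) = 14726894/52236859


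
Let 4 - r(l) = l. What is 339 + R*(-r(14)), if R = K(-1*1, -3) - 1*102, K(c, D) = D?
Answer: -711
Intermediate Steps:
r(l) = 4 - l
R = -105 (R = -3 - 1*102 = -3 - 102 = -105)
339 + R*(-r(14)) = 339 - (-105)*(4 - 1*14) = 339 - (-105)*(4 - 14) = 339 - (-105)*(-10) = 339 - 105*10 = 339 - 1050 = -711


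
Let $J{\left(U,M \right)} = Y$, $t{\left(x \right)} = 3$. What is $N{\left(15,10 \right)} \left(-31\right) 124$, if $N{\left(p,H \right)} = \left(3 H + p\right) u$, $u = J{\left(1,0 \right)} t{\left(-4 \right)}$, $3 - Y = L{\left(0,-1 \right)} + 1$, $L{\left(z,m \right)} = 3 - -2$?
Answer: $1556820$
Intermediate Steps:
$L{\left(z,m \right)} = 5$ ($L{\left(z,m \right)} = 3 + 2 = 5$)
$Y = -3$ ($Y = 3 - \left(5 + 1\right) = 3 - 6 = -3$)
$J{\left(U,M \right)} = -3$
$u = -9$ ($u = \left(-3\right) 3 = -9$)
$N{\left(p,H \right)} = - 27 H - 9 p$ ($N{\left(p,H \right)} = \left(3 H + p\right) \left(-9\right) = \left(p + 3 H\right) \left(-9\right) = - 27 H - 9 p$)
$N{\left(15,10 \right)} \left(-31\right) 124 = \left(\left(-27\right) 10 - 135\right) \left(-31\right) 124 = \left(-270 - 135\right) \left(-31\right) 124 = \left(-405\right) \left(-31\right) 124 = 12555 \cdot 124 = 1556820$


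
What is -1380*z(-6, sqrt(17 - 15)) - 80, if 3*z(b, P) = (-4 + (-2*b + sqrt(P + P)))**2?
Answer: -80 - 460*(8 + 2**(3/4))**2 ≈ -43199.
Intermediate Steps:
z(b, P) = (-4 - 2*b + sqrt(2)*sqrt(P))**2/3 (z(b, P) = (-4 + (-2*b + sqrt(P + P)))**2/3 = (-4 + (-2*b + sqrt(2*P)))**2/3 = (-4 + (-2*b + sqrt(2)*sqrt(P)))**2/3 = (-4 - 2*b + sqrt(2)*sqrt(P))**2/3)
-1380*z(-6, sqrt(17 - 15)) - 80 = -460*(4 + 2*(-6) - sqrt(2)*sqrt(sqrt(17 - 15)))**2 - 80 = -460*(4 - 12 - sqrt(2)*sqrt(sqrt(2)))**2 - 80 = -460*(4 - 12 - sqrt(2)*2**(1/4))**2 - 80 = -460*(4 - 12 - 2**(3/4))**2 - 80 = -460*(-8 - 2**(3/4))**2 - 80 = -80 - 460*(-8 - 2**(3/4))**2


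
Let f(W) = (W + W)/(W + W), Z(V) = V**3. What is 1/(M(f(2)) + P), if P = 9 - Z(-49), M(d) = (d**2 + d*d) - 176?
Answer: 1/117484 ≈ 8.5118e-6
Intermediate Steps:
f(W) = 1 (f(W) = (2*W)/((2*W)) = (2*W)*(1/(2*W)) = 1)
M(d) = -176 + 2*d**2 (M(d) = (d**2 + d**2) - 176 = 2*d**2 - 176 = -176 + 2*d**2)
P = 117658 (P = 9 - 1*(-49)**3 = 9 - 1*(-117649) = 9 + 117649 = 117658)
1/(M(f(2)) + P) = 1/((-176 + 2*1**2) + 117658) = 1/((-176 + 2*1) + 117658) = 1/((-176 + 2) + 117658) = 1/(-174 + 117658) = 1/117484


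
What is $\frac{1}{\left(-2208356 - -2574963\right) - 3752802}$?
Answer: $- \frac{1}{3386195} \approx -2.9532 \cdot 10^{-7}$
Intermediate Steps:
$\frac{1}{\left(-2208356 - -2574963\right) - 3752802} = \frac{1}{\left(-2208356 + 2574963\right) - 3752802} = \frac{1}{366607 - 3752802} = \frac{1}{-3386195} = - \frac{1}{3386195}$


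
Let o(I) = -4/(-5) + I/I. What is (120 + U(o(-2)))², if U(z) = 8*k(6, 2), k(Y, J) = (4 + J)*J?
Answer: 46656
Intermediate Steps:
o(I) = 9/5 (o(I) = -4*(-⅕) + 1 = ⅘ + 1 = 9/5)
k(Y, J) = J*(4 + J)
U(z) = 96 (U(z) = 8*(2*(4 + 2)) = 8*(2*6) = 8*12 = 96)
(120 + U(o(-2)))² = (120 + 96)² = 216² = 46656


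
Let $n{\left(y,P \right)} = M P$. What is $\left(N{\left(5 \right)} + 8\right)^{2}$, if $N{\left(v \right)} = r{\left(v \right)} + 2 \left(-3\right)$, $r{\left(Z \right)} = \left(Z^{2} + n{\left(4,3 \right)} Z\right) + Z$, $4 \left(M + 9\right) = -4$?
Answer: $13924$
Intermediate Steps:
$M = -10$ ($M = -9 + \frac{1}{4} \left(-4\right) = -9 - 1 = -10$)
$n{\left(y,P \right)} = - 10 P$
$r{\left(Z \right)} = Z^{2} - 29 Z$ ($r{\left(Z \right)} = \left(Z^{2} + \left(-10\right) 3 Z\right) + Z = \left(Z^{2} - 30 Z\right) + Z = Z^{2} - 29 Z$)
$N{\left(v \right)} = -6 + v \left(-29 + v\right)$ ($N{\left(v \right)} = v \left(-29 + v\right) + 2 \left(-3\right) = v \left(-29 + v\right) - 6 = -6 + v \left(-29 + v\right)$)
$\left(N{\left(5 \right)} + 8\right)^{2} = \left(\left(-6 + 5 \left(-29 + 5\right)\right) + 8\right)^{2} = \left(\left(-6 + 5 \left(-24\right)\right) + 8\right)^{2} = \left(\left(-6 - 120\right) + 8\right)^{2} = \left(-126 + 8\right)^{2} = \left(-118\right)^{2} = 13924$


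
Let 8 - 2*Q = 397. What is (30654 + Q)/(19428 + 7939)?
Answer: 60919/54734 ≈ 1.1130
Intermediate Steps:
Q = -389/2 (Q = 4 - ½*397 = 4 - 397/2 = -389/2 ≈ -194.50)
(30654 + Q)/(19428 + 7939) = (30654 - 389/2)/(19428 + 7939) = (60919/2)/27367 = (60919/2)*(1/27367) = 60919/54734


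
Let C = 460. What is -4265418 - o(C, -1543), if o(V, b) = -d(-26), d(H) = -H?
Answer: -4265392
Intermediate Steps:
o(V, b) = -26 (o(V, b) = -(-1)*(-26) = -1*26 = -26)
-4265418 - o(C, -1543) = -4265418 - 1*(-26) = -4265418 + 26 = -4265392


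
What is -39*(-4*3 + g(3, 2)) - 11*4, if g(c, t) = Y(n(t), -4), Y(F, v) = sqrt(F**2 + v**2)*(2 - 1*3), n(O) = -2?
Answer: 424 + 78*sqrt(5) ≈ 598.41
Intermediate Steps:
Y(F, v) = -sqrt(F**2 + v**2) (Y(F, v) = sqrt(F**2 + v**2)*(2 - 3) = sqrt(F**2 + v**2)*(-1) = -sqrt(F**2 + v**2))
g(c, t) = -2*sqrt(5) (g(c, t) = -sqrt((-2)**2 + (-4)**2) = -sqrt(4 + 16) = -sqrt(20) = -2*sqrt(5))
-39*(-4*3 + g(3, 2)) - 11*4 = -39*(-4*3 - 2*sqrt(5)) - 11*4 = -39*(-12 - 2*sqrt(5)) - 44 = (468 + 78*sqrt(5)) - 44 = 424 + 78*sqrt(5)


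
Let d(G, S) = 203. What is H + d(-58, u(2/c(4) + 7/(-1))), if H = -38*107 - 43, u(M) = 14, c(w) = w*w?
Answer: -3906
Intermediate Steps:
c(w) = w²
H = -4109 (H = -4066 - 43 = -4109)
H + d(-58, u(2/c(4) + 7/(-1))) = -4109 + 203 = -3906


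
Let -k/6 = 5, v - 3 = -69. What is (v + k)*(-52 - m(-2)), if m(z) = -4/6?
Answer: 4928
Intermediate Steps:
v = -66 (v = 3 - 69 = -66)
m(z) = -⅔ (m(z) = -4*⅙ = -⅔)
k = -30 (k = -6*5 = -30)
(v + k)*(-52 - m(-2)) = (-66 - 30)*(-52 - 1*(-⅔)) = -96*(-52 + ⅔) = -96*(-154/3) = 4928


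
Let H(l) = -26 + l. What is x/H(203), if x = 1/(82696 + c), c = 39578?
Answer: 1/21642498 ≈ 4.6205e-8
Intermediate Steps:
x = 1/122274 (x = 1/(82696 + 39578) = 1/122274 ≈ 8.1784e-6)
x/H(203) = 1/(122274*(-26 + 203)) = (1/122274)/177 = (1/122274)*(1/177) = 1/21642498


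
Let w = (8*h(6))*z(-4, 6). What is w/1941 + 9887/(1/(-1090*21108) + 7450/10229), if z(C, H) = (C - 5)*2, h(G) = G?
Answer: 1505432667764839272/110900654939837 ≈ 13575.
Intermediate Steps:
z(C, H) = -10 + 2*C (z(C, H) = (-5 + C)*2 = -10 + 2*C)
w = -864 (w = (8*6)*(-10 + 2*(-4)) = 48*(-10 - 8) = 48*(-18) = -864)
w/1941 + 9887/(1/(-1090*21108) + 7450/10229) = -864/1941 + 9887/(1/(-1090*21108) + 7450/10229) = -864*1/1941 + 9887/(-1/1090*1/21108 + 7450*(1/10229)) = -288/647 + 9887/(-1/23007720 + 7450/10229) = -288/647 + 9887/(171407503771/235345967880) = -288/647 + 9887*(235345967880/171407503771) = -288/647 + 2326865584429560/171407503771 = 1505432667764839272/110900654939837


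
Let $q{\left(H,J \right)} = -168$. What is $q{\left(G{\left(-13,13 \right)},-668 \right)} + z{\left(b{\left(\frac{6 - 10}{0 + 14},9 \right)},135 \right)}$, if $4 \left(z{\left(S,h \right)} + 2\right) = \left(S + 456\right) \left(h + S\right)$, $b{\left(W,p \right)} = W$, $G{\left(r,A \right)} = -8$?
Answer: $\frac{1487425}{98} \approx 15178.0$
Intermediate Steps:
$z{\left(S,h \right)} = -2 + \frac{\left(456 + S\right) \left(S + h\right)}{4}$ ($z{\left(S,h \right)} = -2 + \frac{\left(S + 456\right) \left(h + S\right)}{4} = -2 + \frac{\left(456 + S\right) \left(S + h\right)}{4}$)
$q{\left(G{\left(-13,13 \right)},-668 \right)} + z{\left(b{\left(\frac{6 - 10}{0 + 14},9 \right)},135 \right)} = -168 + \left(-2 + 114 \frac{6 - 10}{0 + 14} + 114 \cdot 135 + \frac{\left(\frac{6 - 10}{0 + 14}\right)^{2}}{4} + \frac{1}{4} \frac{6 - 10}{0 + 14} \cdot 135\right) = -168 + \left(-2 + 114 \left(- \frac{4}{14}\right) + 15390 + \frac{\left(- \frac{4}{14}\right)^{2}}{4} + \frac{1}{4} \left(- \frac{4}{14}\right) 135\right) = -168 + \left(-2 + 114 \left(\left(-4\right) \frac{1}{14}\right) + 15390 + \frac{\left(\left(-4\right) \frac{1}{14}\right)^{2}}{4} + \frac{1}{4} \left(\left(-4\right) \frac{1}{14}\right) 135\right) = -168 + \left(-2 + 114 \left(- \frac{2}{7}\right) + 15390 + \frac{\left(- \frac{2}{7}\right)^{2}}{4} + \frac{1}{4} \left(- \frac{2}{7}\right) 135\right) = -168 - - \frac{1503889}{98} = -168 + \frac{1503889}{98} = \frac{1487425}{98}$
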